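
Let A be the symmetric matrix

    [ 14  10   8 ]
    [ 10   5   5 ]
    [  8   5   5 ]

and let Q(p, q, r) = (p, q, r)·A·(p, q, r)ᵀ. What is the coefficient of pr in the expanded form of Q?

The coefficient of pr is A[1,3] + A[3,1] = 2·8 = 16.

16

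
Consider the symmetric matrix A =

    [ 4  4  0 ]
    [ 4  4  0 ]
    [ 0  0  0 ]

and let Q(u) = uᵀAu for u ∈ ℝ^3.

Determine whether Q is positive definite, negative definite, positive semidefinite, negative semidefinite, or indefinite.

Congruent diagonalization of A (simultaneous row and column reduction) yields pivots 4, 0, 0.
So there are 1 positive, 2 zero pivots.
Hence Q is positive semidefinite.

positive semidefinite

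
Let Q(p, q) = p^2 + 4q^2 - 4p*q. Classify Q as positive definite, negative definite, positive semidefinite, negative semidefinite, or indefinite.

positive semidefinite

The symmetric matrix of Q is [[1, -2], [-2, 4]].
For the 2×2 matrix [[1, -2], [-2, 4]]: det = 1·4 − (-2)² = 0, trace = 5.
det = 0 so one eigenvalue is zero; the form is semidefinite with the sign of the trace.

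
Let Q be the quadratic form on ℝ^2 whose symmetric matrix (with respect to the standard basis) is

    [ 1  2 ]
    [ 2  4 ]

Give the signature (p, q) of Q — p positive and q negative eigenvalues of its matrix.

Congruent diagonalization of A (simultaneous row and column reduction) yields pivots 1, 0.
That gives 1 positive, 1 zero pivots.

(1, 0)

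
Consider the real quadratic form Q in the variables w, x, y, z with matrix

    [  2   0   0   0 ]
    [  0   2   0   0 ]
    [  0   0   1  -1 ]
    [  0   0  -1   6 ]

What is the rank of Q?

4

Symmetric row and column elimination reduces A to a congruent diagonal form with pivots 2, 2, 1, 5.
So there are 4 positive pivots.
The rank is the number of nonzero pivots: 4.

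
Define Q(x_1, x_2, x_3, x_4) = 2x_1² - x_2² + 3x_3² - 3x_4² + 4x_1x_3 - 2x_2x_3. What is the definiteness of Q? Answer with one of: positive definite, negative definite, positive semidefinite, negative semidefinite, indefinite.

indefinite

The associated matrix is A = [[2, 0, 2, 0], [0, -1, -1, 0], [2, -1, 3, 0], [0, 0, 0, -3]].
Symmetric row and column elimination reduces A to a congruent diagonal form with pivots 2, -1, 2, -3.
So there are 2 positive, 2 negative pivots.
Hence Q is indefinite.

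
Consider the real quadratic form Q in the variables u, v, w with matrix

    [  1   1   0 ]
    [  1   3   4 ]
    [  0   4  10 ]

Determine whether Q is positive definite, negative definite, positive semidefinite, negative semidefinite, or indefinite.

positive definite

Applying the same elementary operations to the rows and columns of A produces a congruent diagonal matrix with entries 1, 2, 2.
Counting signs: 3 positive.
Hence Q is positive definite.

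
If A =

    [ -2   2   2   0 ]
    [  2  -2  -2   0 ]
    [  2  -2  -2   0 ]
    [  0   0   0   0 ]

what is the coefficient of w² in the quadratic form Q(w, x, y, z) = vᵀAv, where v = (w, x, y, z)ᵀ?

The coefficient of w² is the diagonal entry A[1,1] = -2.

-2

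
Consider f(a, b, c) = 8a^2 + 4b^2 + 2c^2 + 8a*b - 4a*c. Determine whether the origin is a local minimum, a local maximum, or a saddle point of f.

The Hessian at the origin is H = [[16, 8, -4], [8, 8, 0], [-4, 0, 4]].
An LDLᵀ factorisation of H has diagonal entries 16, 4, 2.
So there are 3 positive pivots.
H is positive definite, so the origin is a strict local minimum.

local minimum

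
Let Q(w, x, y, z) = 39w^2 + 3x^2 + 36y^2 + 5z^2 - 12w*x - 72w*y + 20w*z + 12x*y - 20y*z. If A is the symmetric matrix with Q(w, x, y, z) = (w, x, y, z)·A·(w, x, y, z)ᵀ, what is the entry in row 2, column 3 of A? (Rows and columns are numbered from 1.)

The coefficient of x·y in Q is 12. For a symmetric A this equals A[2,3] + A[3,2] = 2·A[2,3].
So A[2,3] = 12/2 = 6.

6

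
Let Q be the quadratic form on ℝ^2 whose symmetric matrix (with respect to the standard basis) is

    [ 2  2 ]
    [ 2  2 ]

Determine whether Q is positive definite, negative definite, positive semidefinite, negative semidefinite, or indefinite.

For the 2×2 matrix [[2, 2], [2, 2]]: det = 2·2 − (2)² = 0, trace = 4.
det = 0 so one eigenvalue is zero; the form is semidefinite with the sign of the trace.

positive semidefinite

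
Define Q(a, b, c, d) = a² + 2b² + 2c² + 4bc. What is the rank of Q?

2

Write A = [[1, 0, 0, 0], [0, 2, 2, 0], [0, 2, 2, 0], [0, 0, 0, 0]].
Symmetric row and column elimination reduces A to a congruent diagonal form with pivots 1, 2, 0, 0.
So there are 2 positive, 2 zero pivots.
The rank is the number of nonzero pivots: 2.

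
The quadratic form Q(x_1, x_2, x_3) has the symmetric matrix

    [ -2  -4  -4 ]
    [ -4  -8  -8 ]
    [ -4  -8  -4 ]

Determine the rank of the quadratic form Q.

Congruent diagonalization of A (simultaneous row and column reduction) yields pivots -2, 0, 4.
So there are 1 positive, 1 negative, 1 zero pivots.
The rank is the number of nonzero pivots: 2.

2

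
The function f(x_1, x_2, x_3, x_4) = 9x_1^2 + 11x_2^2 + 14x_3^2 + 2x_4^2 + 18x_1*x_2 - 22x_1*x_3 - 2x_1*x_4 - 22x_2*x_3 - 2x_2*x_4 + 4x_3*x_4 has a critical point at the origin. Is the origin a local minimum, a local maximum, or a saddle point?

local minimum

The Hessian at the origin is H = [[18, 18, -22, -2], [18, 22, -22, -2], [-22, -22, 28, 4], [-2, -2, 4, 4]].
Symmetric row and column elimination reduces H to a congruent diagonal form with pivots 18, 4, 10/9, 8/5.
That gives 4 positive pivots.
H is positive definite, so the origin is a strict local minimum.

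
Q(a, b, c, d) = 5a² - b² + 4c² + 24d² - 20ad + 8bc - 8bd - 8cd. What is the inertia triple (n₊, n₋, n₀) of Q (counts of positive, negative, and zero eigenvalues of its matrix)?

(2, 1, 1)

The symmetric matrix is A = [[5, 0, 0, -10], [0, -1, 4, -4], [0, 4, 4, -4], [-10, -4, -4, 24]].
Congruent diagonalization of A (simultaneous row and column reduction) yields pivots 5, -1, 20, 0.
So there are 2 positive, 1 negative, 1 zero pivots.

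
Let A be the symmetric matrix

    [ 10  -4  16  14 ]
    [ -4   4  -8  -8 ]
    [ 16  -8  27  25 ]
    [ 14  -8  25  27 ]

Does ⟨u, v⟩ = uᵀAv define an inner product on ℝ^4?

Applying the same elementary operations to the rows and columns of A produces a congruent diagonal matrix with entries 10, 12/5, 1/3, 2.
Counting signs: 4 positive.
Hence Q is positive definite.
⟨·,·⟩ is an inner product exactly when A is positive definite.

yes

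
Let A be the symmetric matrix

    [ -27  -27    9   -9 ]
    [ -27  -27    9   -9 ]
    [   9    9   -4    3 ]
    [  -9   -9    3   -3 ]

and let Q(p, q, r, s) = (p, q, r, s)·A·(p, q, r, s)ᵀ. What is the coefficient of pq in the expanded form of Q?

The coefficient of pq is A[1,2] + A[2,1] = 2·(-27) = -54.

-54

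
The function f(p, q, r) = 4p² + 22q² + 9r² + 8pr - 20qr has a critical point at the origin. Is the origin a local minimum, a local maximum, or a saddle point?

The Hessian at the origin is H = [[8, 0, 8], [0, 44, -20], [8, -20, 18]].
Row-reducing H symmetrically gives the diagonal entries 8, 44, 10/11.
That gives 3 positive pivots.
H is positive definite, so the origin is a strict local minimum.

local minimum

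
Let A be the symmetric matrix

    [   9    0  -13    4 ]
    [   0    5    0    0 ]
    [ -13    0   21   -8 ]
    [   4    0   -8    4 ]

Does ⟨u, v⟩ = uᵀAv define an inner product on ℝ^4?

no

Symmetric row and column elimination reduces A to a congruent diagonal form with pivots 9, 5, 20/9, 0.
That gives 3 positive, 1 zero pivots.
Hence Q is positive semidefinite.
⟨·,·⟩ is an inner product exactly when A is positive definite.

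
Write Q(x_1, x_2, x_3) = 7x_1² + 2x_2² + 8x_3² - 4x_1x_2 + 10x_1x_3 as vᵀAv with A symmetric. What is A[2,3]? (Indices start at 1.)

0

The coefficient of x_2·x_3 in Q is 0. For a symmetric A this equals A[2,3] + A[3,2] = 2·A[2,3].
So A[2,3] = 0/2 = 0.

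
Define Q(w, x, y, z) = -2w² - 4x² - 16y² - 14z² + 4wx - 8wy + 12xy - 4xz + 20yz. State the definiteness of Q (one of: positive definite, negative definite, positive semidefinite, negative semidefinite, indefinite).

negative definite

The symmetric matrix is A = [[-2, 2, -4, 0], [2, -4, 6, -2], [-4, 6, -16, 10], [0, -2, 10, -14]].
Row-reducing A symmetrically gives the diagonal entries -2, -2, -6, -4/3.
That gives 4 negative pivots.
Hence Q is negative definite.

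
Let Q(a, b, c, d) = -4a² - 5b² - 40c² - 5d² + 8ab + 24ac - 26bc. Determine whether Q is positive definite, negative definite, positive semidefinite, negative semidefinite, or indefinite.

negative definite

The symmetric matrix of Q is A = [[-4, 4, 12, 0], [4, -5, -13, 0], [12, -13, -40, 0], [0, 0, 0, -5]].
Leading principal minors: Δ_1 = -4, Δ_2 = 4, Δ_3 = -12, Δ_4 = 60.
The signs alternate starting with Δ_1 < 0, so by Sylvester's criterion Q is negative definite.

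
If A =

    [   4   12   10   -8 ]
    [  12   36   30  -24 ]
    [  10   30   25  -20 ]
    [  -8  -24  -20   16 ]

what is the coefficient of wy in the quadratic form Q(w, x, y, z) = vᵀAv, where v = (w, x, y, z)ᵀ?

20

The coefficient of wy is A[1,3] + A[3,1] = 2·10 = 20.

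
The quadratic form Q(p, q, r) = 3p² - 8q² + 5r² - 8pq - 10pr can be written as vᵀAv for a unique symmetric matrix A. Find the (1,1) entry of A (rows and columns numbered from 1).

3

The coefficient of p² in Q is 3, and that is exactly A[1,1].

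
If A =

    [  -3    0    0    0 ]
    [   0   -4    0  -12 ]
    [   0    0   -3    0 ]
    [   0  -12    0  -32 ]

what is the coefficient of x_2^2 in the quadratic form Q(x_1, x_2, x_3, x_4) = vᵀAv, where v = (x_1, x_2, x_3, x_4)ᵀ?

-4

The coefficient of x_2^2 is the diagonal entry A[2,2] = -4.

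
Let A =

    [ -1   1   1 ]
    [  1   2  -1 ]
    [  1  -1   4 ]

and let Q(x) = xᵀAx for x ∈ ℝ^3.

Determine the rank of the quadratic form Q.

3

Row-reducing A symmetrically gives the diagonal entries -1, 3, 5.
Counting signs: 2 positive, 1 negative.
The rank is the number of nonzero pivots: 3.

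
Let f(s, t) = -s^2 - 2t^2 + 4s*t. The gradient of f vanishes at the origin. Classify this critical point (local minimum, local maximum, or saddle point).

saddle point

The Hessian at the origin is H = [[-2, 4], [4, -4]].
det H = -2·-4 − (4)² = -8 < 0, so H is indefinite.
Therefore the origin is a saddle point.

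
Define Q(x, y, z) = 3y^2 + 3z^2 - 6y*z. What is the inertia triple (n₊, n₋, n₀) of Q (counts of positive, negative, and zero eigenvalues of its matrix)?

The associated matrix is A = [[0, 0, 0], [0, 3, -3], [0, -3, 3]].
Applying the same elementary operations to the rows and columns of A produces a congruent diagonal matrix with entries 0, 3, 0.
That gives 1 positive, 2 zero pivots.

(1, 0, 2)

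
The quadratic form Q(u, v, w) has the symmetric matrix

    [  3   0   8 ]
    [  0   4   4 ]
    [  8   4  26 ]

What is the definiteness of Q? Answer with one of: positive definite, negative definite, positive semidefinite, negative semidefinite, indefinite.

positive definite

Leading principal minors: Δ_1 = 3, Δ_2 = 12, Δ_3 = 8.
All leading principal minors are positive, so by Sylvester's criterion Q is positive definite.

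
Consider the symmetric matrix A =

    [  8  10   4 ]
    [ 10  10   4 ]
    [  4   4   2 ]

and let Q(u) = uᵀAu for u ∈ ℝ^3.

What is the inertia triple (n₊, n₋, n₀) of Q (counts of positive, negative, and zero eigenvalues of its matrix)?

Row-reducing A symmetrically gives the diagonal entries 8, -5/2, 2/5.
Counting signs: 2 positive, 1 negative.

(2, 1, 0)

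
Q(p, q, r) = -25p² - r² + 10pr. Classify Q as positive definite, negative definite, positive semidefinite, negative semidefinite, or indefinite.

negative semidefinite

The symmetric matrix is A = [[-25, 0, 5], [0, 0, 0], [5, 0, -1]].
Congruent diagonalization of A (simultaneous row and column reduction) yields pivots -25, 0, 0.
So there are 1 negative, 2 zero pivots.
Hence Q is negative semidefinite.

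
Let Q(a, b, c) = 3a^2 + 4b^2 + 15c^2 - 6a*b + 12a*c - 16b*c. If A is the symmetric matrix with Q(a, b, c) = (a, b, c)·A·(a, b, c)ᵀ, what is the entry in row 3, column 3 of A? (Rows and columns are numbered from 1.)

15

The coefficient of c^2 in Q is 15, and that is exactly A[3,3].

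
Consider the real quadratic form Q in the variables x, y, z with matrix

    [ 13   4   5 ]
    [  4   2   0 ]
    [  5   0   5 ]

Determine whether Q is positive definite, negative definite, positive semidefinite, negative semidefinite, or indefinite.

positive semidefinite

Row-reducing A symmetrically gives the diagonal entries 13, 10/13, 0.
So there are 2 positive, 1 zero pivots.
Hence Q is positive semidefinite.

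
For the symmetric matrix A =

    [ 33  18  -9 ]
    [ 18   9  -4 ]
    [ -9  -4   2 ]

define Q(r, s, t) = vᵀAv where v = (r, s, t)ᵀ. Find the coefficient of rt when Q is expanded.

-18

The coefficient of rt is A[1,3] + A[3,1] = 2·(-9) = -18.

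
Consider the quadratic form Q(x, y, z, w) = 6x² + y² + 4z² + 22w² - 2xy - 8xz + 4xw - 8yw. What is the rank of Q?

The associated matrix is A = [[6, -1, -4, 2], [-1, 1, 0, -4], [-4, 0, 4, 0], [2, -4, 0, 22]].
Row-reducing A symmetrically gives the diagonal entries 6, 5/6, 4/5, 2.
So there are 4 positive pivots.
The rank is the number of nonzero pivots: 4.

4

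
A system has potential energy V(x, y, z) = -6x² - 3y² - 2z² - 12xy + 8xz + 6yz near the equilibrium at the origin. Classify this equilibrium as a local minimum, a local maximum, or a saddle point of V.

The Hessian at the origin is H = [[-12, -12, 8], [-12, -6, 6], [8, 6, -4]].
Symmetric row and column elimination reduces H to a congruent diagonal form with pivots -12, 6, 2/3.
That gives 2 positive, 1 negative pivots.
H is indefinite, so the origin is a saddle point.

saddle point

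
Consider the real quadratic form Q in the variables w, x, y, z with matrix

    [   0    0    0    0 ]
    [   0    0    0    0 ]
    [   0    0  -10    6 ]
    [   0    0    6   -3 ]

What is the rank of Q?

2

Applying the same elementary operations to the rows and columns of A produces a congruent diagonal matrix with entries 0, 0, -10, 3/5.
That gives 1 positive, 1 negative, 2 zero pivots.
The rank is the number of nonzero pivots: 2.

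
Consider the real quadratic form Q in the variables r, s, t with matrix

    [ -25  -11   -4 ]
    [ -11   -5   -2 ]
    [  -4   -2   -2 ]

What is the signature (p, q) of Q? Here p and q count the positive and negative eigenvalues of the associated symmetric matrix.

Symmetric row and column elimination reduces A to a congruent diagonal form with pivots -25, -4/25, -1.
That gives 3 negative pivots.

(0, 3)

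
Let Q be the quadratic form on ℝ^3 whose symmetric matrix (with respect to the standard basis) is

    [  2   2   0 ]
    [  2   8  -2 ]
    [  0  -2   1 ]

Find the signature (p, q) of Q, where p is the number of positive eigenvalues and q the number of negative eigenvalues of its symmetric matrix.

Symmetric row and column elimination reduces A to a congruent diagonal form with pivots 2, 6, 1/3.
So there are 3 positive pivots.

(3, 0)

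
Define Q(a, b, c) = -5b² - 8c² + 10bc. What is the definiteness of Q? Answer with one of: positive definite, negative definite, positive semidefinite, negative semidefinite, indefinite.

negative semidefinite

Write A = [[0, 0, 0], [0, -5, 5], [0, 5, -8]].
Congruent diagonalization of A (simultaneous row and column reduction) yields pivots 0, -5, -3.
Counting signs: 2 negative, 1 zero.
Hence Q is negative semidefinite.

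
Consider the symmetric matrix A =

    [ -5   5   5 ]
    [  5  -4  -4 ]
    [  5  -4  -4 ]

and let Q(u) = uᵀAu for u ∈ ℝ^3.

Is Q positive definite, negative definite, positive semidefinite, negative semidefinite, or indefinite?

Congruent diagonalization of A (simultaneous row and column reduction) yields pivots -5, 1, 0.
Counting signs: 1 positive, 1 negative, 1 zero.
Hence Q is indefinite.

indefinite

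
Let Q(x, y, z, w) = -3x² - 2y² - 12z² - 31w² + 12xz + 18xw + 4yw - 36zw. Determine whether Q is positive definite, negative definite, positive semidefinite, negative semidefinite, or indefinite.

The symmetric matrix is A = [[-3, 0, 6, 9], [0, -2, 0, 2], [6, 0, -12, -18], [9, 2, -18, -31]].
Symmetric row and column elimination reduces A to a congruent diagonal form with pivots -3, -2, 0, -2.
That gives 3 negative, 1 zero pivots.
Hence Q is negative semidefinite.

negative semidefinite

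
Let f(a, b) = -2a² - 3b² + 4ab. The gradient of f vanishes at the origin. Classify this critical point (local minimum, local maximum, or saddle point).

The Hessian at the origin is H = [[-4, 4], [4, -6]].
det H = -4·-6 − (4)² = 8 > 0 and H[1,1] = -4 < 0, so H is negative definite.
Therefore the origin is a local maximum.

local maximum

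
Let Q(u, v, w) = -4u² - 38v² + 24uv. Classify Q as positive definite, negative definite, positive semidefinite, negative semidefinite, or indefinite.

negative semidefinite

The associated matrix is A = [[-4, 12, 0], [12, -38, 0], [0, 0, 0]].
Symmetric row and column elimination reduces A to a congruent diagonal form with pivots -4, -2, 0.
That gives 2 negative, 1 zero pivots.
Hence Q is negative semidefinite.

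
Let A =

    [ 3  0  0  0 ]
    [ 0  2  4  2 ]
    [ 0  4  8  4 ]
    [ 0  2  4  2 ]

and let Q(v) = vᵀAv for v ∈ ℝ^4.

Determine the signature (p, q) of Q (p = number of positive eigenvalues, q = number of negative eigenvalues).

(2, 0)

Symmetric row and column elimination reduces A to a congruent diagonal form with pivots 3, 2, 0, 0.
So there are 2 positive, 2 zero pivots.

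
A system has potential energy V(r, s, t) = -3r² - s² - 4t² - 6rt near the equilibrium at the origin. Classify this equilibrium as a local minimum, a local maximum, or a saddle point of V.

The Hessian at the origin is H = [[-6, 0, -6], [0, -2, 0], [-6, 0, -8]].
Congruent diagonalization of H (simultaneous row and column reduction) yields pivots -6, -2, -2.
So there are 3 negative pivots.
H is negative definite, so the origin is a strict local maximum.

local maximum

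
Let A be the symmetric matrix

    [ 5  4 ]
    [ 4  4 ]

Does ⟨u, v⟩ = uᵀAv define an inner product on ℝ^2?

yes

Leading principal minors: Δ_1 = 5, Δ_2 = 4.
All leading principal minors are positive, so by Sylvester's criterion Q is positive definite.
⟨·,·⟩ is an inner product exactly when A is positive definite.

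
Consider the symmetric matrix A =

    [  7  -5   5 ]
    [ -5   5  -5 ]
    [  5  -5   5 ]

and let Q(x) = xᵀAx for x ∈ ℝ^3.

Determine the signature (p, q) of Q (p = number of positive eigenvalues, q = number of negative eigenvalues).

Row-reducing A symmetrically gives the diagonal entries 7, 10/7, 0.
Counting signs: 2 positive, 1 zero.

(2, 0)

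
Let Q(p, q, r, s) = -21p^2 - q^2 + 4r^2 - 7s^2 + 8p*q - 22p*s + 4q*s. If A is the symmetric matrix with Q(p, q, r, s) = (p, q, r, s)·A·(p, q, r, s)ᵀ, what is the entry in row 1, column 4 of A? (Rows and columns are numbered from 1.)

-11

The coefficient of p·s in Q is -22. For a symmetric A this equals A[1,4] + A[4,1] = 2·A[1,4].
So A[1,4] = -22/2 = -11.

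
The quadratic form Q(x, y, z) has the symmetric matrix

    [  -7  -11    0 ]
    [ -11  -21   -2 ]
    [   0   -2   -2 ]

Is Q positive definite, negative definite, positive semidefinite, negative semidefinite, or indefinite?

negative definite

Leading principal minors: Δ_1 = -7, Δ_2 = 26, Δ_3 = -24.
The signs alternate starting with Δ_1 < 0, so by Sylvester's criterion Q is negative definite.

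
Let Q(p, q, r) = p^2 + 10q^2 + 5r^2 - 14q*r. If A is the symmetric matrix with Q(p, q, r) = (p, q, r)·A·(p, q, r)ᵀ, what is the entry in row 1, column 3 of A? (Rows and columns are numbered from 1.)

The coefficient of p·r in Q is 0. For a symmetric A this equals A[1,3] + A[3,1] = 2·A[1,3].
So A[1,3] = 0/2 = 0.

0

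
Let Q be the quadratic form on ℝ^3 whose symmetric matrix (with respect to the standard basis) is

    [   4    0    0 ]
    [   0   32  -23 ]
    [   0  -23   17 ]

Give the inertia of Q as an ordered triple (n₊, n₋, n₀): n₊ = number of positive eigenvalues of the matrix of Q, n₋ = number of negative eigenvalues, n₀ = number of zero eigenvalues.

Congruent diagonalization of A (simultaneous row and column reduction) yields pivots 4, 32, 15/32.
So there are 3 positive pivots.

(3, 0, 0)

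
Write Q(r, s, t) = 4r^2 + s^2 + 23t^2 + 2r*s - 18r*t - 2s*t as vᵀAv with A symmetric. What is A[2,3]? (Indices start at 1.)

-1

The coefficient of s·t in Q is -2. For a symmetric A this equals A[2,3] + A[3,2] = 2·A[2,3].
So A[2,3] = -2/2 = -1.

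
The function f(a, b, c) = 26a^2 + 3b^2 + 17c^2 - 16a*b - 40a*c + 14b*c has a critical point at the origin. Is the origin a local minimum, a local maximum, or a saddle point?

local minimum

The Hessian at the origin is H = [[52, -16, -40], [-16, 6, 14], [-40, 14, 34]].
Row-reducing H symmetrically gives the diagonal entries 52, 14/13, 4/7.
Counting signs: 3 positive.
H is positive definite, so the origin is a strict local minimum.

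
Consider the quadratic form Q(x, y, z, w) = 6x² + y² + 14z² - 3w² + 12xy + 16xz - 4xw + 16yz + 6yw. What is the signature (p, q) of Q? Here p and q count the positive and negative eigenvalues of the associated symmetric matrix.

The symmetric matrix is A = [[6, 6, 8, -2], [6, 1, 8, 3], [8, 8, 14, 0], [-2, 3, 0, -3]].
An LDLᵀ factorisation of A has diagonal entries 6, -5, 10/3, -4/5.
Counting signs: 2 positive, 2 negative.

(2, 2)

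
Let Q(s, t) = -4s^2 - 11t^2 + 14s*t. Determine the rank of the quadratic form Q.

The associated matrix is A = [[-4, 7], [7, -11]].
Applying the same elementary operations to the rows and columns of A produces a congruent diagonal matrix with entries -4, 5/4.
So there are 1 positive, 1 negative pivots.
The rank is the number of nonzero pivots: 2.

2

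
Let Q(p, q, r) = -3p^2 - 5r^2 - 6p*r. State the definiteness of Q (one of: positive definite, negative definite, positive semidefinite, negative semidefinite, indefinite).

negative semidefinite

Write A = [[-3, 0, -3], [0, 0, 0], [-3, 0, -5]].
Row-reducing A symmetrically gives the diagonal entries -3, 0, -2.
That gives 2 negative, 1 zero pivots.
Hence Q is negative semidefinite.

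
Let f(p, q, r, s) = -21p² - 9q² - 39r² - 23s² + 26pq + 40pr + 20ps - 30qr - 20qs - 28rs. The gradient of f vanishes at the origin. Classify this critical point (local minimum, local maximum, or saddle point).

local maximum

The Hessian at the origin is H = [[-42, 26, 40, 20], [26, -18, -30, -20], [40, -30, -78, -28], [20, -20, -28, -46]].
Congruent diagonalization of H (simultaneous row and column reduction) yields pivots -42, -40/21, -51/2, -6/17.
Counting signs: 4 negative.
H is negative definite, so the origin is a strict local maximum.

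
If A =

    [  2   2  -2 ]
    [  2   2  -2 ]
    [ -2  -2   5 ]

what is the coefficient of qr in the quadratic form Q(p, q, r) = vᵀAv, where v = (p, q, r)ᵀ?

-4

The coefficient of qr is A[2,3] + A[3,2] = 2·(-2) = -4.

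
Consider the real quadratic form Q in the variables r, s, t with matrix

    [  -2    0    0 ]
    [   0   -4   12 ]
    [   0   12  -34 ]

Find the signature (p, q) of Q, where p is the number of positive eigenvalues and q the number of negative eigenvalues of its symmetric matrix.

Applying the same elementary operations to the rows and columns of A produces a congruent diagonal matrix with entries -2, -4, 2.
That gives 1 positive, 2 negative pivots.

(1, 2)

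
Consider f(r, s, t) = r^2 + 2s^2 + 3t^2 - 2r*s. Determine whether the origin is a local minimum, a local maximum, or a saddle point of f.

local minimum

The Hessian at the origin is H = [[2, -2, 0], [-2, 4, 0], [0, 0, 6]].
Congruent diagonalization of H (simultaneous row and column reduction) yields pivots 2, 2, 6.
So there are 3 positive pivots.
H is positive definite, so the origin is a strict local minimum.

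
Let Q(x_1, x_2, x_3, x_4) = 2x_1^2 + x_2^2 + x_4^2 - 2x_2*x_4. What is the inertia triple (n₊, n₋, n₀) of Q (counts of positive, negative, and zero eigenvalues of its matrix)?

(2, 0, 2)

The symmetric matrix is A = [[2, 0, 0, 0], [0, 1, 0, -1], [0, 0, 0, 0], [0, -1, 0, 1]].
Congruent diagonalization of A (simultaneous row and column reduction) yields pivots 2, 1, 0, 0.
So there are 2 positive, 2 zero pivots.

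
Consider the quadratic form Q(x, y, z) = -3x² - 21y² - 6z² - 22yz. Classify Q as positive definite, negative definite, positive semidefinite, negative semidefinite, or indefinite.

The associated matrix is A = [[-3, 0, 0], [0, -21, -11], [0, -11, -6]].
Applying the same elementary operations to the rows and columns of A produces a congruent diagonal matrix with entries -3, -21, -5/21.
So there are 3 negative pivots.
Hence Q is negative definite.

negative definite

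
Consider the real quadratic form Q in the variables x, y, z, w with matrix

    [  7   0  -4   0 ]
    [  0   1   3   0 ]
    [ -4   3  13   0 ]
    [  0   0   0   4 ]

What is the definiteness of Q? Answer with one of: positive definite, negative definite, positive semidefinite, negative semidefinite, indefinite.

Applying the same elementary operations to the rows and columns of A produces a congruent diagonal matrix with entries 7, 1, 12/7, 4.
So there are 4 positive pivots.
Hence Q is positive definite.

positive definite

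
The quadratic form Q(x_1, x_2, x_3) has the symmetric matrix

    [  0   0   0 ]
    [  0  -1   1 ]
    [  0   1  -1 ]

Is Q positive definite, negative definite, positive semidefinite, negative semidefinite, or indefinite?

Congruent diagonalization of A (simultaneous row and column reduction) yields pivots 0, -1, 0.
That gives 1 negative, 2 zero pivots.
Hence Q is negative semidefinite.

negative semidefinite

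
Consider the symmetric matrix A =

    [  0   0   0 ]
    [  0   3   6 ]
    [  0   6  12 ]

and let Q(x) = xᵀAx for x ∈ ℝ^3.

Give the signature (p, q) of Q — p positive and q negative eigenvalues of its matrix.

Congruent diagonalization of A (simultaneous row and column reduction) yields pivots 0, 3, 0.
That gives 1 positive, 2 zero pivots.

(1, 0)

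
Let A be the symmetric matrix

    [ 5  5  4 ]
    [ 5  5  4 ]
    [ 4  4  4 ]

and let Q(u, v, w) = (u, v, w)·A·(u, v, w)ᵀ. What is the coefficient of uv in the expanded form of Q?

The coefficient of uv is A[1,2] + A[2,1] = 2·5 = 10.

10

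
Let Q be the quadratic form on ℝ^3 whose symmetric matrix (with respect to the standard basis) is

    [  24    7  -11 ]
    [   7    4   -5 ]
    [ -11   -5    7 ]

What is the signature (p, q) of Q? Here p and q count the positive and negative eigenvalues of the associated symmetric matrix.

An LDLᵀ factorisation of A has diagonal entries 24, 47/24, 15/47.
Counting signs: 3 positive.

(3, 0)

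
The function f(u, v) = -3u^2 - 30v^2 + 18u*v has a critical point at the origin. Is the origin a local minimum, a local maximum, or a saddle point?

local maximum

The Hessian at the origin is H = [[-6, 18], [18, -60]].
det H = -6·-60 − (18)² = 36 > 0 and H[1,1] = -6 < 0, so H is negative definite.
Therefore the origin is a local maximum.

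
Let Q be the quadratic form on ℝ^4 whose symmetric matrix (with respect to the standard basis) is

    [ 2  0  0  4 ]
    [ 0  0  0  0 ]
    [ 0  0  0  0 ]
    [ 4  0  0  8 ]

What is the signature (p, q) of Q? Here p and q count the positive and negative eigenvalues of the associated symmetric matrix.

(1, 0)

Congruent diagonalization of A (simultaneous row and column reduction) yields pivots 2, 0, 0, 0.
That gives 1 positive, 3 zero pivots.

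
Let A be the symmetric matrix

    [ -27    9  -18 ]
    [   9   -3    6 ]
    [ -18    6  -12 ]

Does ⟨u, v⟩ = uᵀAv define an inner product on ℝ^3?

Symmetric row and column elimination reduces A to a congruent diagonal form with pivots -27, 0, 0.
That gives 1 negative, 2 zero pivots.
Hence Q is negative semidefinite.
⟨·,·⟩ is an inner product exactly when A is positive definite.

no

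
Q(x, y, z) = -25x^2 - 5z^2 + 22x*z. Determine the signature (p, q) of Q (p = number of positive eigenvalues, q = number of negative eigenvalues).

The associated matrix is A = [[-25, 0, 11], [0, 0, 0], [11, 0, -5]].
Applying the same elementary operations to the rows and columns of A produces a congruent diagonal matrix with entries -25, 0, -4/25.
That gives 2 negative, 1 zero pivots.

(0, 2)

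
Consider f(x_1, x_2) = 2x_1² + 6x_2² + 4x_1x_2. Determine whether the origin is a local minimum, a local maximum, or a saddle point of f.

The Hessian at the origin is H = [[4, 4], [4, 12]].
det H = 4·12 − (4)² = 32 > 0 and H[1,1] = 4 > 0, so H is positive definite.
Therefore the origin is a local minimum.

local minimum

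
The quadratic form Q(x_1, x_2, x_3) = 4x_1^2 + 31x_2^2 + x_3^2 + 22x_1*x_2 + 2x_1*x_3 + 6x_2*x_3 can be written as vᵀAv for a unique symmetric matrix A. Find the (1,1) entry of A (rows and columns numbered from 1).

4

The coefficient of x_1^2 in Q is 4, and that is exactly A[1,1].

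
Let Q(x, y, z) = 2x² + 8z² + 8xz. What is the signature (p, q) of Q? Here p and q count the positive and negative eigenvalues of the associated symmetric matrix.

(1, 0)

The associated matrix is A = [[2, 0, 4], [0, 0, 0], [4, 0, 8]].
Symmetric row and column elimination reduces A to a congruent diagonal form with pivots 2, 0, 0.
Counting signs: 1 positive, 2 zero.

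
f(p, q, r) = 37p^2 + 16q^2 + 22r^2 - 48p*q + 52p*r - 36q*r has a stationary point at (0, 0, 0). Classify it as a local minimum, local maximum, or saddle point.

local minimum

The Hessian at the origin is H = [[74, -48, 52], [-48, 32, -36], [52, -36, 44]].
Symmetric row and column elimination reduces H to a congruent diagonal form with pivots 74, 32/37, 3/2.
Counting signs: 3 positive.
H is positive definite, so the origin is a strict local minimum.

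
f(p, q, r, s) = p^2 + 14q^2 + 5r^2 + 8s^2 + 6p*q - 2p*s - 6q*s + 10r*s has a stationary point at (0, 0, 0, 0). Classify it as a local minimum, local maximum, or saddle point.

local minimum

The Hessian at the origin is H = [[2, 6, 0, -2], [6, 28, 0, -6], [0, 0, 10, 10], [-2, -6, 10, 16]].
Row-reducing H symmetrically gives the diagonal entries 2, 10, 10, 4.
That gives 4 positive pivots.
H is positive definite, so the origin is a strict local minimum.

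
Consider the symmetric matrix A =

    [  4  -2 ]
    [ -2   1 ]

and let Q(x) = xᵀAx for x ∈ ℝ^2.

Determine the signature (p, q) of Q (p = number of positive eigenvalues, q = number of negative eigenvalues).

Row-reducing A symmetrically gives the diagonal entries 4, 0.
Counting signs: 1 positive, 1 zero.

(1, 0)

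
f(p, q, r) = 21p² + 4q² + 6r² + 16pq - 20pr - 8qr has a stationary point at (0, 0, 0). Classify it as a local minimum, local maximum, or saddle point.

The Hessian at the origin is H = [[42, 16, -20], [16, 8, -8], [-20, -8, 12]].
An LDLᵀ factorisation of H has diagonal entries 42, 40/21, 12/5.
That gives 3 positive pivots.
H is positive definite, so the origin is a strict local minimum.

local minimum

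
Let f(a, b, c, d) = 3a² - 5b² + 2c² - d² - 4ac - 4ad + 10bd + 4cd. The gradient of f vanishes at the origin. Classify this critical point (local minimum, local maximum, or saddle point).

The Hessian at the origin is H = [[6, 0, -4, -4], [0, -10, 0, 10], [-4, 0, 4, 4], [-4, 10, 4, -2]].
Row-reducing H symmetrically gives the diagonal entries 6, -10, 4/3, 4.
Counting signs: 3 positive, 1 negative.
H is indefinite, so the origin is a saddle point.

saddle point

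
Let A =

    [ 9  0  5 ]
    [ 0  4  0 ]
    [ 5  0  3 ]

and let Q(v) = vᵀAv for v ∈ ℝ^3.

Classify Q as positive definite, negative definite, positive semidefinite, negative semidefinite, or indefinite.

Congruent diagonalization of A (simultaneous row and column reduction) yields pivots 9, 4, 2/9.
Counting signs: 3 positive.
Hence Q is positive definite.

positive definite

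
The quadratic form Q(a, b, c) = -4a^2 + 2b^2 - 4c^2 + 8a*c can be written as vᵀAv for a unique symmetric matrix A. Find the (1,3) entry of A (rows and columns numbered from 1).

4

The coefficient of a·c in Q is 8. For a symmetric A this equals A[1,3] + A[3,1] = 2·A[1,3].
So A[1,3] = 8/2 = 4.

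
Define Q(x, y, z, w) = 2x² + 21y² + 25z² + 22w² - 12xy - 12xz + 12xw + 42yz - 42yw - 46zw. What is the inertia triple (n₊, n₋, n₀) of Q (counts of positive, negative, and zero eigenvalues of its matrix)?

Write A = [[2, -6, -6, 6], [-6, 21, 21, -21], [-6, 21, 25, -23], [6, -21, -23, 22]].
Symmetric row and column elimination reduces A to a congruent diagonal form with pivots 2, 3, 4, 0.
That gives 3 positive, 1 zero pivots.

(3, 0, 1)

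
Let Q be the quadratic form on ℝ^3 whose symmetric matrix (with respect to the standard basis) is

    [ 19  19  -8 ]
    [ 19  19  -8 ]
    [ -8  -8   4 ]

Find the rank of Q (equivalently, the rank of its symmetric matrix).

2

Row-reducing A symmetrically gives the diagonal entries 19, 0, 12/19.
So there are 2 positive, 1 zero pivots.
The rank is the number of nonzero pivots: 2.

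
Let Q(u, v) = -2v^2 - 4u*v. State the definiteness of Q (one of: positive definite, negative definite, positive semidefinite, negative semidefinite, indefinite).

indefinite

The symmetric matrix of Q is [[0, -2], [-2, -2]].
For the 2×2 matrix [[0, -2], [-2, -2]]: det = 0·-2 − (-2)² = -4, trace = -2.
det < 0 so the eigenvalues have opposite signs; the form is indefinite.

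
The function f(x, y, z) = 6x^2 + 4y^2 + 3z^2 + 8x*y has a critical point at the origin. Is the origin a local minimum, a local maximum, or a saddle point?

The Hessian at the origin is H = [[12, 8, 0], [8, 8, 0], [0, 0, 6]].
Congruent diagonalization of H (simultaneous row and column reduction) yields pivots 12, 8/3, 6.
So there are 3 positive pivots.
H is positive definite, so the origin is a strict local minimum.

local minimum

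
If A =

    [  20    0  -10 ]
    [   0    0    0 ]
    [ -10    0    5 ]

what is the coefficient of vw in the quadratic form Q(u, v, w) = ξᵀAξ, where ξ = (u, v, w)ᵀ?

0

The coefficient of vw is A[2,3] + A[3,2] = 2·0 = 0.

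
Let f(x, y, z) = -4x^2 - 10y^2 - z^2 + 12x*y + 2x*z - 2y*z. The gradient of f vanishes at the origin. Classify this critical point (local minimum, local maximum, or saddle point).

The Hessian at the origin is H = [[-8, 12, 2], [12, -20, -2], [2, -2, -2]].
An LDLᵀ factorisation of H has diagonal entries -8, -2, -1.
So there are 3 negative pivots.
H is negative definite, so the origin is a strict local maximum.

local maximum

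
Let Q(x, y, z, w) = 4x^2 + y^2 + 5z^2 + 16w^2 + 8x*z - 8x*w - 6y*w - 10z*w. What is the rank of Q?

The symmetric matrix is A = [[4, 0, 4, -4], [0, 1, 0, -3], [4, 0, 5, -5], [-4, -3, -5, 16]].
Row-reducing A symmetrically gives the diagonal entries 4, 1, 1, 2.
So there are 4 positive pivots.
The rank is the number of nonzero pivots: 4.

4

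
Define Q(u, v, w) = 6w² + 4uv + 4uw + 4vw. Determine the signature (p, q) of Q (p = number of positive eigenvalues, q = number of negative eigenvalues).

(2, 1)

The symmetric matrix is A = [[0, 2, 2], [2, 0, 2], [2, 2, 6]].
By Sylvester's law of inertia any congruent diagonalization of A has 2 positive, 1 negative and 0 zero entries.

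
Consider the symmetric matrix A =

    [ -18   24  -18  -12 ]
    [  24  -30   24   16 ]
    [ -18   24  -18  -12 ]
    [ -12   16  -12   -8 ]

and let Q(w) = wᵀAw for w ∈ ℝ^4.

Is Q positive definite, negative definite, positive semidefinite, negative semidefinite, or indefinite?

indefinite

Symmetric row and column elimination reduces A to a congruent diagonal form with pivots -18, 2, 0, 0.
So there are 1 positive, 1 negative, 2 zero pivots.
Hence Q is indefinite.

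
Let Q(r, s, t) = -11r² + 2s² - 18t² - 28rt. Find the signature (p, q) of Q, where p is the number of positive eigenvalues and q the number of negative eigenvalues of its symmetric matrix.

(1, 2)

The symmetric matrix is A = [[-11, 0, -14], [0, 2, 0], [-14, 0, -18]].
Symmetric row and column elimination reduces A to a congruent diagonal form with pivots -11, 2, -2/11.
That gives 1 positive, 2 negative pivots.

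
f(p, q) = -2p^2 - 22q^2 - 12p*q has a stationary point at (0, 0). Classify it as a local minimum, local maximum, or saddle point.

local maximum

The Hessian at the origin is H = [[-4, -12], [-12, -44]].
det H = -4·-44 − (-12)² = 32 > 0 and H[1,1] = -4 < 0, so H is negative definite.
Therefore the origin is a local maximum.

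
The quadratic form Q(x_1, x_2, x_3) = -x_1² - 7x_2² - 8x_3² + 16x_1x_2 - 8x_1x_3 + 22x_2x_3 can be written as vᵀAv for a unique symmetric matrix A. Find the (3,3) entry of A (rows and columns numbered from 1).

-8

The coefficient of x_3² in Q is -8, and that is exactly A[3,3].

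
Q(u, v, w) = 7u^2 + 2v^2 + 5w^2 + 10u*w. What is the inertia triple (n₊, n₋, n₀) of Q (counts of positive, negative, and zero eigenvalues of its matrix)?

The associated matrix is A = [[7, 0, 5], [0, 2, 0], [5, 0, 5]].
Row-reducing A symmetrically gives the diagonal entries 7, 2, 10/7.
That gives 3 positive pivots.

(3, 0, 0)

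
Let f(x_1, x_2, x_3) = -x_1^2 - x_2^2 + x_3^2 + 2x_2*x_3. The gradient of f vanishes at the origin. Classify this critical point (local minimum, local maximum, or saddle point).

The Hessian at the origin is H = [[-2, 0, 0], [0, -2, 2], [0, 2, 2]].
Applying the same elementary operations to the rows and columns of H produces a congruent diagonal matrix with entries -2, -2, 4.
That gives 1 positive, 2 negative pivots.
H is indefinite, so the origin is a saddle point.

saddle point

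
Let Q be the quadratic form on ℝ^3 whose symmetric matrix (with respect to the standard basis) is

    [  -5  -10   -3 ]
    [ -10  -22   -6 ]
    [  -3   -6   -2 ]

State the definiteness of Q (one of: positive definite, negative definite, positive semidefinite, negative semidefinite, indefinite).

Leading principal minors: Δ_1 = -5, Δ_2 = 10, Δ_3 = -2.
The signs alternate starting with Δ_1 < 0, so by Sylvester's criterion Q is negative definite.

negative definite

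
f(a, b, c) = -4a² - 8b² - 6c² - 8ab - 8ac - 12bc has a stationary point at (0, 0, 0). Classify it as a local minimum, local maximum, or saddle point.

The Hessian at the origin is H = [[-8, -8, -8], [-8, -16, -12], [-8, -12, -12]].
Symmetric row and column elimination reduces H to a congruent diagonal form with pivots -8, -8, -2.
Counting signs: 3 negative.
H is negative definite, so the origin is a strict local maximum.

local maximum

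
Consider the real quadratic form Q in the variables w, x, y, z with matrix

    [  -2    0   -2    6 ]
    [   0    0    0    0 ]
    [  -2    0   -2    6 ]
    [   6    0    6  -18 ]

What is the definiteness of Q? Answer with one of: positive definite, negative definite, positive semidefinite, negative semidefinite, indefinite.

Row-reducing A symmetrically gives the diagonal entries -2, 0, 0, 0.
So there are 1 negative, 3 zero pivots.
Hence Q is negative semidefinite.

negative semidefinite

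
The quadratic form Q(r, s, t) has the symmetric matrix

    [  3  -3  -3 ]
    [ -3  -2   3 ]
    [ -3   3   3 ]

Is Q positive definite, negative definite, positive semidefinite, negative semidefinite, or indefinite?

indefinite

Congruent diagonalization of A (simultaneous row and column reduction) yields pivots 3, -5, 0.
So there are 1 positive, 1 negative, 1 zero pivots.
Hence Q is indefinite.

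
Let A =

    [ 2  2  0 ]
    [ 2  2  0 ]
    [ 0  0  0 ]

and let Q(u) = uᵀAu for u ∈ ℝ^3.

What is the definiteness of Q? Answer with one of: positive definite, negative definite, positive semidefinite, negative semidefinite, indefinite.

Applying the same elementary operations to the rows and columns of A produces a congruent diagonal matrix with entries 2, 0, 0.
So there are 1 positive, 2 zero pivots.
Hence Q is positive semidefinite.

positive semidefinite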